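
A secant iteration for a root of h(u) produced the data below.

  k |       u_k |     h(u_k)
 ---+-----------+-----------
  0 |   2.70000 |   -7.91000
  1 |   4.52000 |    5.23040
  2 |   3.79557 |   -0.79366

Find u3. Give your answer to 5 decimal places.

u3 = 3.79557 − (-0.79366)·(3.79557 − 4.52000) / (-0.79366 − 5.23040)
   = 3.79557 − (0.5749511)/(-6.0240600) = 3.8910125

3.89101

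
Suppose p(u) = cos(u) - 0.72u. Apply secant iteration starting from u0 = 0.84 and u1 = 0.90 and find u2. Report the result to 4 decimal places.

p(0.84) = 0.062663, p(0.90) = -0.026390
u2 = 0.900000 − (-0.026390)·(0.900000 − 0.840000) / (-0.026390 − 0.062663) = 0.900000 − (-0.001583)/(-0.089053) = 0.882220

0.8822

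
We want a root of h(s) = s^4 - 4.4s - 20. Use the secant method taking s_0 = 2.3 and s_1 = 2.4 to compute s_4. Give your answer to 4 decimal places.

h(2.3) = -2.135900, h(2.4) = 2.617600
s_2 = 2.400000 − 2.617600·(2.400000 − 2.300000) / (2.617600 − (-2.135900)) = 2.400000 − (0.261760)/(4.753500) = 2.344933
h(2.344933) = -0.081875
s_3 = 2.344933 − (-0.081875)·(2.344933 − 2.400000) / (-0.081875 − 2.617600) = 2.344933 − (0.004509)/(-2.699475) = 2.346603
h(2.346603) = -0.002990
s_4 = 2.346603 − (-0.002990)·(2.346603 − 2.344933) / (-0.002990 − (-0.081875)) = 2.346603 − (-0.000005)/(0.078885) = 2.346667

2.3467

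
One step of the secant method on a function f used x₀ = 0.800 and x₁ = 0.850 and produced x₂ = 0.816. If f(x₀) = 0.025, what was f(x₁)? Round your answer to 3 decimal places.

-0.053

The secant line through (0.800, 0.025) and (0.850, f(x₁)) crosses zero at x₂ = 0.816.
So (0.800, 0.025), (0.850, f(x₁)), (0.816, 0) are collinear:
f(x₁) = 0.025 · (0.850 − 0.816) / (0.800 − 0.816) = 0.025 · (0.03400)/(-0.01600) = -0.05313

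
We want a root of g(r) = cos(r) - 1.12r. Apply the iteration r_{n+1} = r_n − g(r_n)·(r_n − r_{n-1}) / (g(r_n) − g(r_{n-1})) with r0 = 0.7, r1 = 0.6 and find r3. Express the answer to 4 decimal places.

0.6891

g(0.7) = -0.019158, g(0.6) = 0.153336
r2 = 0.600000 − 0.153336·(0.600000 − 0.700000) / (0.153336 − (-0.019158)) = 0.600000 − (-0.015334)/(0.172493) = 0.688894
g(0.688894) = 0.000389
r3 = 0.688894 − 0.000389·(0.688894 − 0.600000) / (0.000389 − 0.153336) = 0.688894 − (0.000035)/(-0.152947) = 0.689120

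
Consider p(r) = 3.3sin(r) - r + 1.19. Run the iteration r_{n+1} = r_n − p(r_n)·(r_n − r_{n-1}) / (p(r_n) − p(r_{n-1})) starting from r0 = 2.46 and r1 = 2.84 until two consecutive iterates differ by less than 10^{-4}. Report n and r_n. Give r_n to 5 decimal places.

p(2.46) = 0.8091011, p(2.84) = -0.6697635
r2 = 2.8400000 − (-0.6697635)·(0.3800000)/(-1.4788646) = 2.6679017;  |Δ| = 0.1720983
p(2.6679017) = 0.0274724
r3 = 2.6679017 − 0.0274724·(-0.1720983)/(0.6972360) = 2.6746827;  |Δ| = 0.0067810
p(2.6746827) = 0.0007436
r4 = 2.6746827 − 0.0007436·(0.0067810)/(-0.0267288) = 2.6748713;  |Δ| = 0.0001887
p(2.6748713) = -0.0000010
r5 = 2.6748713 − (-0.0000010)·(0.0001887)/(-0.0007446) = 2.6748711;  |Δ| = 0.0000002
|r5 − r4| = 0.0000002 < 10^{-4}

n = 5, r_n = 2.67487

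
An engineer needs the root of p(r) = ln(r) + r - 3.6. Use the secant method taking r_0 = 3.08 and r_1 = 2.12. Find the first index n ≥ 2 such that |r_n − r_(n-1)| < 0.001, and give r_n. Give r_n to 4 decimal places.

n = 4, r_n = 2.6322

p(3.08) = 0.604930, p(2.12) = -0.728584
r_2 = 2.120000 − (-0.728584)·(-0.960000)/(-1.333514) = 2.644510;  |Δ| = 0.524510
p(2.644510) = 0.016995
r_3 = 2.644510 − 0.016995·(0.524510)/(0.745579) = 2.632554;  |Δ| = 0.011956
p(2.632554) = 0.000508
r_4 = 2.632554 − 0.000508·(-0.011956)/(-0.016487) = 2.632185;  |Δ| = 0.000368
|r_4 − r_3| = 0.000368 < 0.001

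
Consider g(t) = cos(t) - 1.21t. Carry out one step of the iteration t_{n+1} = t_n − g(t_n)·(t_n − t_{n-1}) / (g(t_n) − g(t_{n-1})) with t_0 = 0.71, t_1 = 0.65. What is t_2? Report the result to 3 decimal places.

g(0.71) = -0.10074, g(0.65) = 0.00958
t_2 = 0.65000 − 0.00958·(0.65000 − 0.71000) / (0.00958 − (-0.10074)) = 0.65000 − (-0.00058)/(0.11032) = 0.65521

0.655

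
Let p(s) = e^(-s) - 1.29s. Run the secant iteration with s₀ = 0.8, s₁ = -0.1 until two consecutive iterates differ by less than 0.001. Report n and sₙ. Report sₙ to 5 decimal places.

p(0.8) = -0.5826710, p(-0.1) = 1.2341709
s₂ = -0.1000000 − 1.2341709·(-0.9000000)/(1.8168420) = 0.5113651;  |Δ| = 0.6113651
p(0.5113651) = -0.0599846
s₃ = 0.5113651 − (-0.0599846)·(0.6113651)/(-1.2941556) = 0.4830281;  |Δ| = 0.0283370
p(0.4830281) = -0.0061938
s₄ = 0.4830281 − (-0.0061938)·(-0.0283370)/(0.0537909) = 0.4797652;  |Δ| = 0.0032629
p(0.4797652) = 0.0000315
s₅ = 0.4797652 − 0.0000315·(-0.0032629)/(0.0062253) = 0.4797818;  |Δ| = 0.0000165
|s₅ − s₄| = 0.0000165 < 0.001

n = 5, sₙ = 0.47978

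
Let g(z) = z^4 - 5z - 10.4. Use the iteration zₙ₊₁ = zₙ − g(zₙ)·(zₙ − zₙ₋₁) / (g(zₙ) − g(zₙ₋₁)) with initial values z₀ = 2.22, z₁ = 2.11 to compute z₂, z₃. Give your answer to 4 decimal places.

g(2.22) = 2.789127, g(2.11) = -1.128806
z₂ = 2.110000 − (-1.128806)·(2.110000 − 2.220000) / (-1.128806 − 2.789127) = 2.110000 − (0.124169)/(-3.917932) = 2.141692
g(2.141692) = -0.069303
z₃ = 2.141692 − (-0.069303)·(2.141692 − 2.110000) / (-0.069303 − (-1.128806)) = 2.141692 − (-0.002196)/(1.059502) = 2.143765

2.1417, 2.1438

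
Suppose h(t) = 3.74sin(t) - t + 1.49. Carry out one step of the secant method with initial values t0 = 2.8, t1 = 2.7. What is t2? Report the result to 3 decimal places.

h(2.8) = -0.05714, h(2.7) = 0.38840
t2 = 2.70000 − 0.38840·(2.70000 − 2.80000) / (0.38840 − (-0.05714)) = 2.70000 − (-0.03884)/(0.44555) = 2.78717

2.787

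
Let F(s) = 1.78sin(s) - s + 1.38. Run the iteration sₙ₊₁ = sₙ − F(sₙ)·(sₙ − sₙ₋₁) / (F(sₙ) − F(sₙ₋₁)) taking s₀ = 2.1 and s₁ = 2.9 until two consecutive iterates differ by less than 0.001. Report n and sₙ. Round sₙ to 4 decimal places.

n = 5, sₙ = 2.4773

F(2.1) = 0.816513, F(2.9) = -1.094136
s₂ = 2.900000 − (-1.094136)·(0.800000)/(-1.910649) = 2.441879;  |Δ| = 0.458121
F(2.441879) = 0.084439
s₃ = 2.441879 − 0.084439·(-0.458121)/(1.178576) = 2.474701;  |Δ| = 0.032822
F(2.474701) = 0.006312
s₄ = 2.474701 − 0.006312·(0.032822)/(-0.078127) = 2.477353;  |Δ| = 0.002652
F(2.477353) = -0.000052
s₅ = 2.477353 − (-0.000052)·(0.002652)/(-0.006365) = 2.477331;  |Δ| = 0.000022
|s₅ − s₄| = 0.000022 < 0.001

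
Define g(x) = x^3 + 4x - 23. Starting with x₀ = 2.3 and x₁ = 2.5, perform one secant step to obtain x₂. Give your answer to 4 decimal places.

2.3767

g(2.3) = -1.633000, g(2.5) = 2.625000
x₂ = 2.500000 − 2.625000·(2.500000 − 2.300000) / (2.625000 − (-1.633000)) = 2.500000 − (0.525000)/(4.258000) = 2.376703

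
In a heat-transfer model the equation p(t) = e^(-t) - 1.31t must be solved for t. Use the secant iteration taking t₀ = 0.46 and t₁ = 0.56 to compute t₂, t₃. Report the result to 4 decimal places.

0.4750, 0.4748

p(0.46) = 0.028684, p(0.56) = -0.162391
t₂ = 0.560000 − (-0.162391)·(0.560000 − 0.460000) / (-0.162391 − 0.028684) = 0.560000 − (-0.016239)/(-0.191075) = 0.475012
p(0.475012) = -0.000388
t₃ = 0.475012 − (-0.000388)·(0.475012 − 0.560000) / (-0.000388 − (-0.162391)) = 0.475012 − (0.000033)/(0.162003) = 0.474808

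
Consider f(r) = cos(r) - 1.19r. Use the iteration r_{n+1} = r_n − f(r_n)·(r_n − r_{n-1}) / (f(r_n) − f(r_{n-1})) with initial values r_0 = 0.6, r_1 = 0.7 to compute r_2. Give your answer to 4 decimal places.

0.6620

f(0.6) = 0.111336, f(0.7) = -0.068158
r_2 = 0.700000 − (-0.068158)·(0.700000 − 0.600000) / (-0.068158 − 0.111336) = 0.700000 − (-0.006816)/(-0.179493) = 0.662028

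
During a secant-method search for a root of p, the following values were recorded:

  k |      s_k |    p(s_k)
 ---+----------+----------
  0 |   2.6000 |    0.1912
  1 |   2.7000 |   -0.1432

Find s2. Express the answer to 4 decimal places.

2.6572

s2 = 2.7000 − (-0.1432)·(2.7000 − 2.6000) / (-0.1432 − 0.1912)
   = 2.7000 − (-0.014320)/(-0.334400) = 2.657177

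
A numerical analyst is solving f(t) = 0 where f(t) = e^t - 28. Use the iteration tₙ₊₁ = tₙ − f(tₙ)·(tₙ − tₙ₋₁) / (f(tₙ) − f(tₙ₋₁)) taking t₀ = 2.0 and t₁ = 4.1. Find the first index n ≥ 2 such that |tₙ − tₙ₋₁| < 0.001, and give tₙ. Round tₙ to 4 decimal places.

n = 7, tₙ = 3.3322

f(2.0) = -20.610944, f(4.1) = 32.340288
t₂ = 4.100000 − 32.340288·(2.100000)/(52.951231) = 2.817412;  |Δ| = 1.282588
f(2.817412) = -11.266508
t₃ = 2.817412 − (-11.266508)·(-1.282588)/(-43.606796) = 3.148789;  |Δ| = 0.331377
f(3.148789) = -4.692175
t₄ = 3.148789 − (-4.692175)·(0.331377)/(6.574333) = 3.385297;  |Δ| = 0.236507
f(3.385297) = 1.526748
t₅ = 3.385297 − 1.526748·(0.236507)/(6.218923) = 3.327234;  |Δ| = 0.058063
f(3.327234) = -0.138832
t₆ = 3.327234 − (-0.138832)·(-0.058063)/(-1.665580) = 3.332074;  |Δ| = 0.004840
f(3.332074) = -0.003665
t₇ = 3.332074 − (-0.003665)·(0.004840)/(0.135167) = 3.332205;  |Δ| = 0.000131
|t₇ − t₆| = 0.000131 < 0.001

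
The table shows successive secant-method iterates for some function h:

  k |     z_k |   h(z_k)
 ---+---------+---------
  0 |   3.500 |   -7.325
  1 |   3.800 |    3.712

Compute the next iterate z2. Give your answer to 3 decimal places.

z2 = 3.800 − 3.712·(3.800 − 3.500) / (3.712 − (-7.325))
   = 3.800 − (1.11360)/(11.03700) = 3.69910

3.699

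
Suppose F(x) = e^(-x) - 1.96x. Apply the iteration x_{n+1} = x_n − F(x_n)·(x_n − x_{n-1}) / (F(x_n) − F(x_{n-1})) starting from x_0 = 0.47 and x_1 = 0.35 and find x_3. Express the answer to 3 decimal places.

F(0.47) = -0.29620, F(0.35) = 0.01869
x_2 = 0.35000 − 0.01869·(0.35000 − 0.47000) / (0.01869 − (-0.29620)) = 0.35000 − (-0.00224)/(0.31489) = 0.35712
F(0.35712) = -0.00027
x_3 = 0.35712 − (-0.00027)·(0.35712 − 0.35000) / (-0.00027 − 0.01869) = 0.35712 − (0.00000)/(-0.01896) = 0.35702

0.357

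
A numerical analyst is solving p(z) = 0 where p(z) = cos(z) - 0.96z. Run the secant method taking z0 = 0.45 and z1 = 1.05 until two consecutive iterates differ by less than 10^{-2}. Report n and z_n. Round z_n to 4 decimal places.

n = 4, z_n = 0.7571

p(0.45) = 0.468447, p(1.05) = -0.510429
z2 = 1.050000 − (-0.510429)·(0.600000)/(-0.978876) = 0.737134;  |Δ| = 0.312866
p(0.737134) = 0.032750
z3 = 0.737134 − 0.032750·(-0.312866)/(0.543179) = 0.755997;  |Δ| = 0.018864
p(0.755997) = 0.001830
z4 = 0.755997 − 0.001830·(0.018864)/(-0.030920) = 0.757114;  |Δ| = 0.001117
|z4 − z3| = 0.001117 < 10^{-2}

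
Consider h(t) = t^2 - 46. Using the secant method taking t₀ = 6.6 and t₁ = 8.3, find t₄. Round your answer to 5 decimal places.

6.78233

h(6.6) = -2.4400000, h(8.3) = 22.8900000
t₂ = 8.3000000 − 22.8900000·(8.3000000 − 6.6000000) / (22.8900000 − (-2.4400000)) = 8.3000000 − (38.9130000)/(25.3300000) = 6.7637584
h(6.7637584) = -0.2515725
t₃ = 6.7637584 − (-0.2515725)·(6.7637584 − 8.3000000) / (-0.2515725 − 22.8900000) = 6.7637584 − (0.3864761)/(-23.1415725) = 6.7804589
h(6.7804589) = -0.0253771
t₄ = 6.7804589 − (-0.0253771)·(6.7804589 − 6.7637584) / (-0.0253771 − (-0.2515725)) = 6.7804589 − (-0.0004238)/(0.2261953) = 6.7823325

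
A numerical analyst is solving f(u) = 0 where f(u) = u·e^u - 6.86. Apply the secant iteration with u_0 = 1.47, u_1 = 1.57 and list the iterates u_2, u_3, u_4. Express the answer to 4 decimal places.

1.5105, 1.5121, 1.5122

f(1.47) = -0.466624, f(1.57) = 0.686438
u_2 = 1.570000 − 0.686438·(1.570000 − 1.470000) / (0.686438 − (-0.466624)) = 1.570000 − (0.068644)/(1.153062) = 1.510468
f(1.510468) = -0.019314
u_3 = 1.510468 − (-0.019314)·(1.510468 − 1.570000) / (-0.019314 − 0.686438) = 1.510468 − (0.001150)/(-0.705752) = 1.512097
f(1.512097) = -0.000770
u_4 = 1.512097 − (-0.000770)·(1.512097 − 1.510468) / (-0.000770 − (-0.019314)) = 1.512097 − (-0.000001)/(0.018544) = 1.512165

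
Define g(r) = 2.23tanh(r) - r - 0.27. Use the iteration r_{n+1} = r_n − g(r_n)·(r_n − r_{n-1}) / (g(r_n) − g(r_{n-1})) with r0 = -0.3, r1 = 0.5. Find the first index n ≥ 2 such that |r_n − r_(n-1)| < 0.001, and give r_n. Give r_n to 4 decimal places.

g(-0.3) = -0.619627, g(0.5) = 0.260521
r2 = 0.500000 − 0.260521·(0.800000)/(0.880148) = 0.263202;  |Δ| = 0.236798
g(0.263202) = 0.040551
r3 = 0.263202 − 0.040551·(-0.236798)/(-0.219971) = 0.219550;  |Δ| = 0.043653
g(0.219550) = -0.007672
r4 = 0.219550 − (-0.007672)·(-0.043653)/(-0.048222) = 0.226494;  |Δ| = 0.006945
g(0.226494) = 0.000125
r5 = 0.226494 − 0.000125·(0.006945)/(0.007796) = 0.226383;  |Δ| = 0.000111
|r5 − r4| = 0.000111 < 0.001

n = 5, r_n = 0.2264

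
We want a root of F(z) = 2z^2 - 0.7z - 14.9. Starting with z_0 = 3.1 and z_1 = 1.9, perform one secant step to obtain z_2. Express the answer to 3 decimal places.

F(3.1) = 2.15000, F(1.9) = -9.01000
z_2 = 1.90000 − (-9.01000)·(1.90000 − 3.10000) / (-9.01000 − 2.15000) = 1.90000 − (10.81200)/(-11.16000) = 2.86882

2.869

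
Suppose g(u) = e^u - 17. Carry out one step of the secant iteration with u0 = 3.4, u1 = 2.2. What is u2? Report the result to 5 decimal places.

g(3.4) = 12.9641000, g(2.2) = -7.9749865
u2 = 2.2000000 − (-7.9749865)·(2.2000000 − 3.4000000) / (-7.9749865 − 12.9641000) = 2.2000000 − (9.5699838)/(-20.9390865) = 2.6570392

2.65704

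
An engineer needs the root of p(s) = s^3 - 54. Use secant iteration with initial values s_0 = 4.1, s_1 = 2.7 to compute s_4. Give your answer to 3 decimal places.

p(4.1) = 14.92100, p(2.7) = -34.31700
s_2 = 2.70000 − (-34.31700)·(2.70000 − 4.10000) / (-34.31700 − 14.92100) = 2.70000 − (48.04380)/(-49.23800) = 3.67575
p(3.67575) = -4.33658
s_3 = 3.67575 − (-4.33658)·(3.67575 − 2.70000) / (-4.33658 − (-34.31700)) = 3.67575 − (-4.23140)/(29.98042) = 3.81689
p(3.81689) = 1.60673
s_4 = 3.81689 − 1.60673·(3.81689 − 3.67575) / (1.60673 − (-4.33658)) = 3.81689 − (0.22677)/(5.94331) = 3.77873

3.779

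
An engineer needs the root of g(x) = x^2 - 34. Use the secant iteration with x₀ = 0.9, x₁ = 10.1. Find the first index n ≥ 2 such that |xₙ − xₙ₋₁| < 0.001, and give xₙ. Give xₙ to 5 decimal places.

n = 7, xₙ = 5.83095

g(0.9) = -33.1900000, g(10.1) = 68.0100000
x₂ = 10.1000000 − 68.0100000·(9.2000000)/(101.2000000) = 3.9172727;  |Δ| = 6.1827273
g(3.9172727) = -18.6549744
x₃ = 3.9172727 − (-18.6549744)·(-6.1827273)/(-86.6649744) = 5.2481289;  |Δ| = 1.3308562
g(5.2481289) = -6.4571427
x₄ = 5.2481289 − (-6.4571427)·(1.3308562)/(12.1978317) = 5.9526417;  |Δ| = 0.7045128
g(5.9526417) = 1.4339435
x₅ = 5.9526417 − 1.4339435·(0.7045128)/(7.8910862) = 5.8246199;  |Δ| = 0.1280219
g(5.8246199) = -0.0738034
x₆ = 5.8246199 − (-0.0738034)·(-0.1280219)/(-1.5077469) = 5.8308865;  |Δ| = 0.0062666
g(5.8308865) = -0.0007630
x₇ = 5.8308865 − (-0.0007630)·(0.0062666)/(0.0730404) = 5.8309519;  |Δ| = 0.0000655
|x₇ − x₆| = 0.0000655 < 0.001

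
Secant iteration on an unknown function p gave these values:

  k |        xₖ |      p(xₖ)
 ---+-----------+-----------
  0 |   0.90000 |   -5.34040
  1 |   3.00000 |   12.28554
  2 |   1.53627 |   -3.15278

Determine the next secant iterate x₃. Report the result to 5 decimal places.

1.83519

x₃ = 1.53627 − (-3.15278)·(1.53627 − 3.00000) / (-3.15278 − 12.28554)
   = 1.53627 − (4.6148187)/(-15.4383200) = 1.8351897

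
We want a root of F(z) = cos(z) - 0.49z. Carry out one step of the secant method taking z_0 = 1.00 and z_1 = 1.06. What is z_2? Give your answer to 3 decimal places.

1.037

F(1.00) = 0.05030, F(1.06) = -0.03053
z_2 = 1.06000 − (-0.03053)·(1.06000 − 1.00000) / (-0.03053 − 0.05030) = 1.06000 − (-0.00183)/(-0.08083) = 1.03734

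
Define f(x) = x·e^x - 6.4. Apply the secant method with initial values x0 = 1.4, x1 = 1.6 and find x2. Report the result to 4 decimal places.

1.4643

f(1.4) = -0.722720, f(1.6) = 1.524852
x2 = 1.600000 − 1.524852·(1.600000 − 1.400000) / (1.524852 − (-0.722720)) = 1.600000 − (0.304970)/(2.247572) = 1.464311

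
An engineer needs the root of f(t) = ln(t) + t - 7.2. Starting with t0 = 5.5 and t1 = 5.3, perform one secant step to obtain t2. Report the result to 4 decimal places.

5.4960

f(5.5) = 0.004748, f(5.3) = -0.232293
t2 = 5.300000 − (-0.232293)·(5.300000 − 5.500000) / (-0.232293 − 0.004748) = 5.300000 − (0.046459)/(-0.237041) = 5.495994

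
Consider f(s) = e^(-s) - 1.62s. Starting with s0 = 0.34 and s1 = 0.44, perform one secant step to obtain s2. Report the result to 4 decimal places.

f(0.34) = 0.160970, f(0.44) = -0.068764
s2 = 0.440000 − (-0.068764)·(0.440000 − 0.340000) / (-0.068764 − 0.160970) = 0.440000 − (-0.006876)/(-0.229734) = 0.410068

0.4101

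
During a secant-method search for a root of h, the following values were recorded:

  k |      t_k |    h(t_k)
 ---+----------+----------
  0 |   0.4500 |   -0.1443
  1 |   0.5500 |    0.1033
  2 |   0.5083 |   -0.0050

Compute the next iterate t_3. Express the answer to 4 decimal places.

t_3 = 0.5083 − (-0.0050)·(0.5083 − 0.5500) / (-0.0050 − 0.1033)
   = 0.5083 − (0.000209)/(-0.108300) = 0.510225

0.5102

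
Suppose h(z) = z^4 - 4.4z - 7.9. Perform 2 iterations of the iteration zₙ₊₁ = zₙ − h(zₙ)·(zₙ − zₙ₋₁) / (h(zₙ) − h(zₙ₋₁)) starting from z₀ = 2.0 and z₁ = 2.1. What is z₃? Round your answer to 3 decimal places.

2.025

h(2.0) = -0.70000, h(2.1) = 2.30810
z₂ = 2.10000 − 2.30810·(2.10000 − 2.00000) / (2.30810 − (-0.70000)) = 2.10000 − (0.23081)/(3.00810) = 2.02327
h(2.02327) = -0.04464
z₃ = 2.02327 − (-0.04464)·(2.02327 − 2.10000) / (-0.04464 − 2.30810) = 2.02327 − (0.00342)/(-2.35274) = 2.02473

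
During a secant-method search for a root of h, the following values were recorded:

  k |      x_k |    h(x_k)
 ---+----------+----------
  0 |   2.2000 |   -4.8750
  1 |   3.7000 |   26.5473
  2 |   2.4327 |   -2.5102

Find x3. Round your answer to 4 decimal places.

2.5422

x3 = 2.4327 − (-2.5102)·(2.4327 − 3.7000) / (-2.5102 − 26.5473)
   = 2.4327 − (3.181176)/(-29.057500) = 2.542179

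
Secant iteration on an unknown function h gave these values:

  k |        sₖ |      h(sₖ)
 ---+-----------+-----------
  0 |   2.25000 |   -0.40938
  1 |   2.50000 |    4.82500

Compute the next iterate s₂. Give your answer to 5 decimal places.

2.26955

s₂ = 2.50000 − 4.82500·(2.50000 − 2.25000) / (4.82500 − (-0.40938))
   = 2.50000 − (1.2062500)/(5.2343800) = 2.2695525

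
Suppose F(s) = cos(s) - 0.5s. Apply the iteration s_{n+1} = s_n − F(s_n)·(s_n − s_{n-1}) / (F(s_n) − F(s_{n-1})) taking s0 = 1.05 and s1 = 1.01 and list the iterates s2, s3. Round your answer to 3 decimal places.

F(1.05) = -0.02743, F(1.01) = 0.02686
s2 = 1.01000 − 0.02686·(1.01000 − 1.05000) / (0.02686 − (-0.02743)) = 1.01000 − (-0.00107)/(0.05429) = 1.02979
F(1.02979) = 0.00010
s3 = 1.02979 − 0.00010·(1.02979 − 1.01000) / (0.00010 − 0.02686) = 1.02979 − (0.00000)/(-0.02676) = 1.02987

1.030, 1.030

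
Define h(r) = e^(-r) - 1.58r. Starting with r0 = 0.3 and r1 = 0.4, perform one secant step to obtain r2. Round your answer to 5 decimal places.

h(0.3) = 0.2668182, h(0.4) = 0.0383200
r2 = 0.4000000 − 0.0383200·(0.4000000 − 0.3000000) / (0.0383200 − 0.2668182) = 0.4000000 − (0.0038320)/(-0.2284982) = 0.4167704

0.41677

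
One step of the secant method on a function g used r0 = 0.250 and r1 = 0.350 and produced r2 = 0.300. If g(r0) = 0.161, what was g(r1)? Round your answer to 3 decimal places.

The secant line through (0.250, 0.161) and (0.350, g(r1)) crosses zero at r2 = 0.300.
So (0.250, 0.161), (0.350, g(r1)), (0.300, 0) are collinear:
g(r1) = 0.161 · (0.350 − 0.300) / (0.250 − 0.300) = 0.161 · (0.05000)/(-0.05000) = -0.16100

-0.161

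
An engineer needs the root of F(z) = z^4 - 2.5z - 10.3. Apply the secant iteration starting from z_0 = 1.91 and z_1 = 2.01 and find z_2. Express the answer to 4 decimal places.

F(1.91) = -1.766366, F(2.01) = 0.997408
z_2 = 2.010000 − 0.997408·(2.010000 − 1.910000) / (0.997408 − (-1.766366)) = 2.010000 − (0.099741)/(2.763774) = 1.973911

1.9739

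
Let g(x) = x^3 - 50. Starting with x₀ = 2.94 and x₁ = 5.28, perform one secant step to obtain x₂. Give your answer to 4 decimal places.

3.4124

g(2.94) = -24.587816, g(5.28) = 97.197952
x₂ = 5.280000 − 97.197952·(5.280000 − 2.940000) / (97.197952 − (-24.587816)) = 5.280000 − (227.443208)/(121.785768) = 3.412432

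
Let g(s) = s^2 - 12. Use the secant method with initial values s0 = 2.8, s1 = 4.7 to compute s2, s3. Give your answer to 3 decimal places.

g(2.8) = -4.16000, g(4.7) = 10.09000
s2 = 4.70000 − 10.09000·(4.70000 − 2.80000) / (10.09000 − (-4.16000)) = 4.70000 − (19.17100)/(14.25000) = 3.35467
g(3.35467) = -0.74621
s3 = 3.35467 − (-0.74621)·(3.35467 − 4.70000) / (-0.74621 − 10.09000) = 3.35467 − (1.00390)/(-10.83621) = 3.44731

3.355, 3.447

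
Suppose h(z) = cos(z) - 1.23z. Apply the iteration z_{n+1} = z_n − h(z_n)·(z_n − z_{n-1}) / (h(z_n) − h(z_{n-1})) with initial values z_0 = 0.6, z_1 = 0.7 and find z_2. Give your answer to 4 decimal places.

h(0.6) = 0.087336, h(0.7) = -0.096158
z_2 = 0.700000 − (-0.096158)·(0.700000 − 0.600000) / (-0.096158 − 0.087336) = 0.700000 − (-0.009616)/(-0.183493) = 0.647596

0.6476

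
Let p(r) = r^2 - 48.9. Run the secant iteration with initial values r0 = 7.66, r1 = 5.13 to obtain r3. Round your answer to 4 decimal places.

p(7.66) = 9.775600, p(5.13) = -22.583100
r2 = 5.130000 − (-22.583100)·(5.130000 − 7.660000) / (-22.583100 − 9.775600) = 5.130000 − (57.135243)/(-32.358700) = 6.895684
p(6.895684) = -1.349540
r3 = 6.895684 − (-1.349540)·(6.895684 − 5.130000) / (-1.349540 − (-22.583100)) = 6.895684 − (-2.382862)/(21.233560) = 7.007906

7.0079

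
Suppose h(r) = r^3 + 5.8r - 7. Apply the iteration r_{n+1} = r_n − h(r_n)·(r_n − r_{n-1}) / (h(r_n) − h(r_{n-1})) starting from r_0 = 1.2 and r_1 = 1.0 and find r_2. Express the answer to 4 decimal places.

1.0212

h(1.2) = 1.688000, h(1.0) = -0.200000
r_2 = 1.000000 − (-0.200000)·(1.000000 − 1.200000) / (-0.200000 − 1.688000) = 1.000000 − (0.040000)/(-1.888000) = 1.021186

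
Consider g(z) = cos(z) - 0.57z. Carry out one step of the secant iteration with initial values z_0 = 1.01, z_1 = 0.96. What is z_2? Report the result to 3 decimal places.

g(1.01) = -0.04384, g(0.96) = 0.02632
z_2 = 0.96000 − 0.02632·(0.96000 − 1.01000) / (0.02632 − (-0.04384)) = 0.96000 − (-0.00132)/(0.07016) = 0.97876

0.979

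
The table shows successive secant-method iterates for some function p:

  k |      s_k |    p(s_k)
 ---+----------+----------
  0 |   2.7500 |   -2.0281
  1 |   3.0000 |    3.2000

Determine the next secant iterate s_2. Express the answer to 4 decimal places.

s_2 = 3.0000 − 3.2000·(3.0000 − 2.7500) / (3.2000 − (-2.0281))
   = 3.0000 − (0.800000)/(5.228100) = 2.846981

2.8470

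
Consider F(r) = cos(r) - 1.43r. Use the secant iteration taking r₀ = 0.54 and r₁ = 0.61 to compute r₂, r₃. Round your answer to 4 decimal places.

0.5833, 0.5836

F(0.54) = 0.085509, F(0.61) = -0.052652
r₂ = 0.610000 − (-0.052652)·(0.610000 − 0.540000) / (-0.052652 − 0.085509) = 0.610000 − (-0.003686)/(-0.138161) = 0.583324
F(0.583324) = 0.000484
r₃ = 0.583324 − 0.000484·(0.583324 − 0.610000) / (0.000484 − (-0.052652)) = 0.583324 − (-0.000013)/(0.053136) = 0.583567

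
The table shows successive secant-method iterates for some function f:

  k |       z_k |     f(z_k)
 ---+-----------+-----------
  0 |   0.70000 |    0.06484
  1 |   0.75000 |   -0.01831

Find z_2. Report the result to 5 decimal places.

0.73899

z_2 = 0.75000 − (-0.01831)·(0.75000 − 0.70000) / (-0.01831 − 0.06484)
   = 0.75000 − (-0.0009155)/(-0.0831500) = 0.7389898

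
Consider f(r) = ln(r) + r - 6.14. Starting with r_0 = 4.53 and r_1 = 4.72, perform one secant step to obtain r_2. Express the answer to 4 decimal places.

f(4.53) = -0.099278, f(4.72) = 0.131809
r_2 = 4.720000 − 0.131809·(4.720000 − 4.530000) / (0.131809 − (-0.099278)) = 4.720000 − (0.025044)/(0.231087) = 4.611627

4.6116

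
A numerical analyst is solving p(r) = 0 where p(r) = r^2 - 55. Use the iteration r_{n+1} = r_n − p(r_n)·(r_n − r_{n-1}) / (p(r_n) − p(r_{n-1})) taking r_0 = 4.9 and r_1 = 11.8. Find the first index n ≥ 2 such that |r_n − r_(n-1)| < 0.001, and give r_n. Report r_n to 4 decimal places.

p(4.9) = -30.990000, p(11.8) = 84.240000
r_2 = 11.800000 − 84.240000·(6.900000)/(115.230000) = 6.755689;  |Δ| = 5.044311
p(6.755689) = -9.360671
r_3 = 6.755689 − (-9.360671)·(-5.044311)/(-93.600671) = 7.260152;  |Δ| = 0.504464
p(7.260152) = -2.290188
r_4 = 7.260152 − (-2.290188)·(0.504464)/(7.070483) = 7.423552;  |Δ| = 0.163400
p(7.423552) = 0.109129
r_5 = 7.423552 − 0.109129·(0.163400)/(2.399317) = 7.416120;  |Δ| = 0.007432
p(7.416120) = -0.001159
r_6 = 7.416120 − (-0.001159)·(-0.007432)/(-0.110288) = 7.416198;  |Δ| = 0.000078
|r_6 − r_5| = 0.000078 < 0.001

n = 6, r_n = 7.4162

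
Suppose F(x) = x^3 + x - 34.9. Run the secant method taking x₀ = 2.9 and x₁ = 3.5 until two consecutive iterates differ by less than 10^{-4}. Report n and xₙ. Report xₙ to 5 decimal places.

n = 5, xₙ = 3.16598

F(2.9) = -7.6110000, F(3.5) = 11.4750000
x₂ = 3.5000000 − 11.4750000·(0.6000000)/(19.0860000) = 3.1392644;  |Δ| = 0.3607356
F(3.1392644) = -0.8233452
x₃ = 3.1392644 − (-0.8233452)·(-0.3607356)/(-12.2983452) = 3.1634148;  |Δ| = 0.0241504
F(3.1634148) = -0.0796827
x₄ = 3.1634148 − (-0.0796827)·(0.0241504)/(0.7436625) = 3.1660025;  |Δ| = 0.0025877
F(3.1660025) = 0.0006551
x₅ = 3.1660025 − 0.0006551·(0.0025877)/(0.0803379) = 3.1659814;  |Δ| = 0.0000211
|x₅ − x₄| = 0.0000211 < 10^{-4}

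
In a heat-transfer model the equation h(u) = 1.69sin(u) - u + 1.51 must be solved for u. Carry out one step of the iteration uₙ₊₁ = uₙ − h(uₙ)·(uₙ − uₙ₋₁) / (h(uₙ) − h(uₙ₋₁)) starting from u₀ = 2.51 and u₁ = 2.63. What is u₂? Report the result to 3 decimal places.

2.509

h(2.51) = -0.00217, h(2.63) = -0.29263
u₂ = 2.63000 − (-0.29263)·(2.63000 − 2.51000) / (-0.29263 − (-0.00217)) = 2.63000 − (-0.03512)/(-0.29046) = 2.50910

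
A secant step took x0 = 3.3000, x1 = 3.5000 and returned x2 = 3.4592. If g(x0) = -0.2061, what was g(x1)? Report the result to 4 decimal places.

The secant line through (3.3000, -0.2061) and (3.5000, g(x1)) crosses zero at x2 = 3.4592.
So (3.3000, -0.2061), (3.5000, g(x1)), (3.4592, 0) are collinear:
g(x1) = -0.2061 · (3.5000 − 3.4592) / (3.3000 − 3.4592) = -0.2061 · (0.040800)/(-0.159200) = 0.052820

0.0528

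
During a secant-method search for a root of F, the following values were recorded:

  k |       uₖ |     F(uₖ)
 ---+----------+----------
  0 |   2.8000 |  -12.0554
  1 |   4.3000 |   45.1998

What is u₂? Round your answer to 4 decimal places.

u₂ = 4.3000 − 45.1998·(4.3000 − 2.8000) / (45.1998 − (-12.0554))
   = 4.3000 − (67.799700)/(57.255200) = 3.115833

3.1158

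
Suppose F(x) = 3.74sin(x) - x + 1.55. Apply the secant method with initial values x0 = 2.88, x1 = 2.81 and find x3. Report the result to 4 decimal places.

F(2.88) = -0.362764, F(2.81) = -0.042445
x2 = 2.810000 − (-0.042445)·(2.810000 − 2.880000) / (-0.042445 − (-0.362764)) = 2.810000 − (0.002971)/(0.320318) = 2.800724
F(2.800724) = -0.000421
x3 = 2.800724 − (-0.000421)·(2.800724 − 2.810000) / (-0.000421 − (-0.042445)) = 2.800724 − (0.000004)/(0.042024) = 2.800631

2.8006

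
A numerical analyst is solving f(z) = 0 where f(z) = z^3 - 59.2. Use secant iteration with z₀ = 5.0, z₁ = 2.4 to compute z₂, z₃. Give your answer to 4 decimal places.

f(5.0) = 65.800000, f(2.4) = -45.376000
z₂ = 2.400000 − (-45.376000)·(2.400000 − 5.000000) / (-45.376000 − 65.800000) = 2.400000 − (117.977600)/(-111.176000) = 3.461179
f(3.461179) = -17.735918
z₃ = 3.461179 − (-17.735918)·(3.461179 − 2.400000) / (-17.735918 − (-45.376000)) = 3.461179 − (-18.820978)/(27.640082) = 4.142109

3.4612, 4.1421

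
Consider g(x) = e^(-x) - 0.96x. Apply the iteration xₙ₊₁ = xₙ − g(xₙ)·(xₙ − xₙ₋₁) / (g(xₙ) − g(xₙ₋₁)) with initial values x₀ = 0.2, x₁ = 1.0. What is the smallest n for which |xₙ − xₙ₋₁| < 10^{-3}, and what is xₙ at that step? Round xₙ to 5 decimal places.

g(0.2) = 0.6267308, g(1.0) = -0.5921206
x₂ = 1.0000000 − (-0.5921206)·(0.8000000)/(-1.2188513) = 0.6113583;  |Δ| = 0.3886417
g(0.6113583) = -0.0442906
x₃ = 0.6113583 − (-0.0442906)·(-0.3886417)/(0.5478299) = 0.5799376;  |Δ| = 0.0314207
g(0.5799376) = 0.0031932
x₄ = 0.5799376 − 0.0031932·(-0.0314207)/(0.0474838) = 0.5820506;  |Δ| = 0.0021130
g(0.5820506) = -0.0000171
x₅ = 0.5820506 − (-0.0000171)·(0.0021130)/(-0.0032103) = 0.5820393;  |Δ| = 0.0000113
|x₅ − x₄| = 0.0000113 < 10^{-3}

n = 5, xₙ = 0.58204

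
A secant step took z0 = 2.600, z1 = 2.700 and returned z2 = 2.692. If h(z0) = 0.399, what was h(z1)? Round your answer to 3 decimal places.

The secant line through (2.600, 0.399) and (2.700, h(z1)) crosses zero at z2 = 2.692.
So (2.600, 0.399), (2.700, h(z1)), (2.692, 0) are collinear:
h(z1) = 0.399 · (2.700 − 2.692) / (2.600 − 2.692) = 0.399 · (0.00800)/(-0.09200) = -0.03470

-0.035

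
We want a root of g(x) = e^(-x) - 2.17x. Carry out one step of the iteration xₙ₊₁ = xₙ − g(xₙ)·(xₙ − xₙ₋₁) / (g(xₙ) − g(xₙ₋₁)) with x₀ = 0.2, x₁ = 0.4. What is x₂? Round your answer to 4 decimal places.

0.3321

g(0.2) = 0.384731, g(0.4) = -0.197680
x₂ = 0.400000 − (-0.197680)·(0.400000 − 0.200000) / (-0.197680 − 0.384731) = 0.400000 − (-0.039536)/(-0.582411) = 0.332117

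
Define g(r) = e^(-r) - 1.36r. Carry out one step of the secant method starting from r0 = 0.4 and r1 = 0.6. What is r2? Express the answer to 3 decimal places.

g(0.4) = 0.12632, g(0.6) = -0.26719
r2 = 0.60000 − (-0.26719)·(0.60000 − 0.40000) / (-0.26719 − 0.12632) = 0.60000 − (-0.05344)/(-0.39351) = 0.46420

0.464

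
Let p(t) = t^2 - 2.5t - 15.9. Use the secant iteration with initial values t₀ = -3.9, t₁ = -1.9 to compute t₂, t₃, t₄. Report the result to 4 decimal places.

p(-3.9) = 9.060000, p(-1.9) = -7.540000
t₂ = -1.900000 − (-7.540000)·(-1.900000 − (-3.900000)) / (-7.540000 − 9.060000) = -1.900000 − (-15.080000)/(-16.600000) = -2.808434
p(-2.808434) = -0.991616
t₃ = -2.808434 − (-0.991616)·(-2.808434 − (-1.900000)) / (-0.991616 − (-7.540000)) = -2.808434 − (0.900817)/(6.548384) = -2.945997
p(-2.945997) = 0.143891
t₄ = -2.945997 − 0.143891·(-2.945997 − (-2.808434)) / (0.143891 − (-0.991616)) = -2.945997 − (-0.019794)/(1.135506) = -2.928565

-2.8084, -2.9460, -2.9286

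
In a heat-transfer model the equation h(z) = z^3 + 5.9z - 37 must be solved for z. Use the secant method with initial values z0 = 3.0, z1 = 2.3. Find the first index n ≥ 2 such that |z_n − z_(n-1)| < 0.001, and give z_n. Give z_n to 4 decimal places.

n = 5, z_n = 2.7492

h(3.0) = 7.700000, h(2.3) = -11.263000
z2 = 2.300000 − (-11.263000)·(-0.700000)/(-18.963000) = 2.715762;  |Δ| = 0.415762
h(2.715762) = -0.947265
z3 = 2.715762 − (-0.947265)·(0.415762)/(10.315735) = 2.753941;  |Δ| = 0.038178
h(2.753941) = 0.134654
z4 = 2.753941 − 0.134654·(0.038178)/(1.081920) = 2.749189;  |Δ| = 0.004752
h(2.749189) = -0.001305
z5 = 2.749189 − (-0.001305)·(-0.004752)/(-0.135960) = 2.749235;  |Δ| = 0.000046
|z5 − z4| = 0.000046 < 0.001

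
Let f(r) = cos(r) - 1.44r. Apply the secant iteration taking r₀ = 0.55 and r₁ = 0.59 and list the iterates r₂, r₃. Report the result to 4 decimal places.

0.5806, 0.5806

f(0.55) = 0.060525, f(0.59) = -0.018659
r₂ = 0.590000 − (-0.018659)·(0.590000 − 0.550000) / (-0.018659 − 0.060525) = 0.590000 − (-0.000746)/(-0.079184) = 0.580574
f(0.580574) = 0.000121
r₃ = 0.580574 − 0.000121·(0.580574 − 0.590000) / (0.000121 − (-0.018659)) = 0.580574 − (-0.000001)/(0.018780) = 0.580635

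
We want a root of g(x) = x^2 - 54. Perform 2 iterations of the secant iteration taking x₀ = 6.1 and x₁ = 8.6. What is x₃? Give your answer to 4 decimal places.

7.3401

g(6.1) = -16.790000, g(8.6) = 19.960000
x₂ = 8.600000 − 19.960000·(8.600000 − 6.100000) / (19.960000 − (-16.790000)) = 8.600000 − (49.900000)/(36.750000) = 7.242177
g(7.242177) = -1.550874
x₃ = 7.242177 − (-1.550874)·(7.242177 − 8.600000) / (-1.550874 − 19.960000) = 7.242177 − (2.105813)/(-21.510874) = 7.340072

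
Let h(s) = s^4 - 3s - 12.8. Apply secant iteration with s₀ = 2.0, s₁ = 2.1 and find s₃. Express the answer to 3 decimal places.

2.090

h(2.0) = -2.80000, h(2.1) = 0.34810
s₂ = 2.10000 − 0.34810·(2.10000 − 2.00000) / (0.34810 − (-2.80000)) = 2.10000 − (0.03481)/(3.14810) = 2.08894
h(2.08894) = -0.02512
s₃ = 2.08894 − (-0.02512)·(2.08894 − 2.10000) / (-0.02512 − 0.34810) = 2.08894 − (0.00028)/(-0.37322) = 2.08969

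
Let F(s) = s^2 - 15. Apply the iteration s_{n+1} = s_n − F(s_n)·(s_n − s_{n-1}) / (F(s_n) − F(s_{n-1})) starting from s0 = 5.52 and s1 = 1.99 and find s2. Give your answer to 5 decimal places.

F(5.52) = 15.4704000, F(1.99) = -11.0399000
s2 = 1.9900000 − (-11.0399000)·(1.9900000 − 5.5200000) / (-11.0399000 − 15.4704000) = 1.9900000 − (38.9708470)/(-26.5103000) = 3.4600266

3.46003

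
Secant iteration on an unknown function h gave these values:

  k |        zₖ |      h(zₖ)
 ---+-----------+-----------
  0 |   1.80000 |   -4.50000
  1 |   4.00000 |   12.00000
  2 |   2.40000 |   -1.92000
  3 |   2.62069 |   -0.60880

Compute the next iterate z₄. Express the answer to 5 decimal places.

2.72316

z₄ = 2.62069 − (-0.60880)·(2.62069 − 2.40000) / (-0.60880 − (-1.92000))
   = 2.62069 − (-0.1343561)/(1.3112000) = 2.7231580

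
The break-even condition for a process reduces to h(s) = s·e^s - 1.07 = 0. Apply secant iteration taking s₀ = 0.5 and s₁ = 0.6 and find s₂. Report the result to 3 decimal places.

h(0.5) = -0.24564, h(0.6) = 0.02327
s₂ = 0.60000 − 0.02327·(0.60000 − 0.50000) / (0.02327 − (-0.24564)) = 0.60000 − (0.00233)/(0.26891) = 0.59135

0.591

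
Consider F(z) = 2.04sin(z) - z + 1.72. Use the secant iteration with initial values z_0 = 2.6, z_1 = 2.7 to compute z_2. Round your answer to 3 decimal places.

F(2.6) = 0.17162, F(2.7) = -0.10815
z_2 = 2.70000 − (-0.10815)·(2.70000 − 2.60000) / (-0.10815 − 0.17162) = 2.70000 − (-0.01081)/(-0.27977) = 2.66134

2.661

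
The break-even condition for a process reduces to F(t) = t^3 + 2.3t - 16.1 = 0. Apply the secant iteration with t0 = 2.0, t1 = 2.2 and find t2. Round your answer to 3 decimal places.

2.225

F(2.0) = -3.50000, F(2.2) = -0.39200
t2 = 2.20000 − (-0.39200)·(2.20000 − 2.00000) / (-0.39200 − (-3.50000)) = 2.20000 − (-0.07840)/(3.10800) = 2.22523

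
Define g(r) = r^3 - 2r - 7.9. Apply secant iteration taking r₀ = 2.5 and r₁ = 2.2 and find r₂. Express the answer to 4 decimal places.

2.3132

g(2.5) = 2.725000, g(2.2) = -1.652000
r₂ = 2.200000 − (-1.652000)·(2.200000 − 2.500000) / (-1.652000 − 2.725000) = 2.200000 − (0.495600)/(-4.377000) = 2.313228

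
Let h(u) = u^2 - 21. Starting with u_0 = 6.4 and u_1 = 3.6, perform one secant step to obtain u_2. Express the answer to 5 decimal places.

h(6.4) = 19.9600000, h(3.6) = -8.0400000
u_2 = 3.6000000 − (-8.0400000)·(3.6000000 − 6.4000000) / (-8.0400000 − 19.9600000) = 3.6000000 − (22.5120000)/(-28.0000000) = 4.4040000

4.40400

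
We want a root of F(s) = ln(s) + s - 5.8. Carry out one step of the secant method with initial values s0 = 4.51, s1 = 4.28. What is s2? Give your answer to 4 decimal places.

F(4.51) = 0.216297, F(4.28) = -0.066047
s2 = 4.280000 − (-0.066047)·(4.280000 − 4.510000) / (-0.066047 − 0.216297) = 4.280000 − (0.015191)/(-0.282344) = 4.333802

4.3338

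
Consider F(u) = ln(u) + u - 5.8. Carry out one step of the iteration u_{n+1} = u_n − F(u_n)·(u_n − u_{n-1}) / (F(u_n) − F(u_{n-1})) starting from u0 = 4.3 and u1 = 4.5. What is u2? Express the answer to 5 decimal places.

4.33372

F(4.3) = -0.0413850, F(4.5) = 0.2040774
u2 = 4.5000000 − 0.2040774·(4.5000000 − 4.3000000) / (0.2040774 − (-0.0413850)) = 4.5000000 − (0.0408155)/(0.2454624) = 4.3337200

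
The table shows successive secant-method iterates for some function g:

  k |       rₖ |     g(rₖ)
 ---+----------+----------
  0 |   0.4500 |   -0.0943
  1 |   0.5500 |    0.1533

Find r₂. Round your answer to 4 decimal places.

0.4881

r₂ = 0.5500 − 0.1533·(0.5500 − 0.4500) / (0.1533 − (-0.0943))
   = 0.5500 − (0.015330)/(0.247600) = 0.488086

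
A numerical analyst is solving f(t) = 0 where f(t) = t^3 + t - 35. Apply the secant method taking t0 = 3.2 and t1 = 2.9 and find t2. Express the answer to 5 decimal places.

3.16654

f(3.2) = 0.9680000, f(2.9) = -7.7110000
t2 = 2.9000000 − (-7.7110000)·(2.9000000 − 3.2000000) / (-7.7110000 − 0.9680000) = 2.9000000 − (2.3133000)/(-8.6790000) = 3.1665399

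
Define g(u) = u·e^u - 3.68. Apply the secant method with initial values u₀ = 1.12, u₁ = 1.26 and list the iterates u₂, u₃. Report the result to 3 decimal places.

1.154, 1.157

g(1.12) = -0.24736, g(1.26) = 0.76203
u₂ = 1.26000 − 0.76203·(1.26000 − 1.12000) / (0.76203 − (-0.24736)) = 1.26000 − (0.10668)/(1.00939) = 1.15431
g(1.15431) = -0.01873
u₃ = 1.15431 − (-0.01873)·(1.15431 − 1.26000) / (-0.01873 − 0.76203) = 1.15431 − (0.00198)/(-0.78076) = 1.15684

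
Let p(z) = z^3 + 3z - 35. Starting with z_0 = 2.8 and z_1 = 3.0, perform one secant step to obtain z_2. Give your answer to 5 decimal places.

p(2.8) = -4.6480000, p(3.0) = 1.0000000
z_2 = 3.0000000 − 1.0000000·(3.0000000 − 2.8000000) / (1.0000000 − (-4.6480000)) = 3.0000000 − (0.2000000)/(5.6480000) = 2.9645892

2.96459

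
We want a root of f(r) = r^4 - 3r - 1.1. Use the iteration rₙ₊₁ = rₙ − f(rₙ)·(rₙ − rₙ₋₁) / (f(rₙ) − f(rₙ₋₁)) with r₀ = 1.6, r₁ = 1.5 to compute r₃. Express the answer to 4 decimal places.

1.5483

f(1.6) = 0.653600, f(1.5) = -0.537500
r₂ = 1.500000 − (-0.537500)·(1.500000 − 1.600000) / (-0.537500 − 0.653600) = 1.500000 − (0.053750)/(-1.191100) = 1.545126
f(1.545126) = -0.035627
r₃ = 1.545126 − (-0.035627)·(1.545126 − 1.500000) / (-0.035627 − (-0.537500)) = 1.545126 − (-0.001608)/(0.501873) = 1.548330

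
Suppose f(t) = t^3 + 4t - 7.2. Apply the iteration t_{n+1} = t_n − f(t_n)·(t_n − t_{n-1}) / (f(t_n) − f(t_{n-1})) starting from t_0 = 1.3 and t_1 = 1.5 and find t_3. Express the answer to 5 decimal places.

f(1.3) = 0.1970000, f(1.5) = 2.1750000
t_2 = 1.5000000 − 2.1750000·(1.5000000 − 1.3000000) / (2.1750000 − 0.1970000) = 1.5000000 − (0.4350000)/(1.9780000) = 1.2800809
f(1.2800809) = 0.0178732
t_3 = 1.2800809 − 0.0178732·(1.2800809 − 1.5000000) / (0.0178732 − 2.1750000) = 1.2800809 − (-0.0039307)/(-2.1571268) = 1.2782587

1.27826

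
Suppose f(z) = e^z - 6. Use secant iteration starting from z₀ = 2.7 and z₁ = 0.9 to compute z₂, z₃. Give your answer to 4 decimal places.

f(2.7) = 8.879732, f(0.9) = -3.540397
z₂ = 0.900000 − (-3.540397)·(0.900000 − 2.700000) / (-3.540397 − 8.879732) = 0.900000 − (6.372714)/(-12.420129) = 1.413096
f(1.413096) = -1.891345
z₃ = 1.413096 − (-1.891345)·(1.413096 − 0.900000) / (-1.891345 − (-3.540397)) = 1.413096 − (-0.970441)/(1.649052) = 2.001580

1.4131, 2.0016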